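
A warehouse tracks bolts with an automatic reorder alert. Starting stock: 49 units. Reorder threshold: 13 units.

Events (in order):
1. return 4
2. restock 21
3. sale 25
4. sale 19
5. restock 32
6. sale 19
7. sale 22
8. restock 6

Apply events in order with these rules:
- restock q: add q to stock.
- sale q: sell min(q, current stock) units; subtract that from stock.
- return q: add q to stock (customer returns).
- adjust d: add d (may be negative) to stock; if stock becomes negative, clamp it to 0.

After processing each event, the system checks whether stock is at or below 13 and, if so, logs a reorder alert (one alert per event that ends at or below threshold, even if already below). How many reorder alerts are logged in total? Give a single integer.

Answer: 0

Derivation:
Processing events:
Start: stock = 49
  Event 1 (return 4): 49 + 4 = 53
  Event 2 (restock 21): 53 + 21 = 74
  Event 3 (sale 25): sell min(25,74)=25. stock: 74 - 25 = 49. total_sold = 25
  Event 4 (sale 19): sell min(19,49)=19. stock: 49 - 19 = 30. total_sold = 44
  Event 5 (restock 32): 30 + 32 = 62
  Event 6 (sale 19): sell min(19,62)=19. stock: 62 - 19 = 43. total_sold = 63
  Event 7 (sale 22): sell min(22,43)=22. stock: 43 - 22 = 21. total_sold = 85
  Event 8 (restock 6): 21 + 6 = 27
Final: stock = 27, total_sold = 85

Checking against threshold 13:
  After event 1: stock=53 > 13
  After event 2: stock=74 > 13
  After event 3: stock=49 > 13
  After event 4: stock=30 > 13
  After event 5: stock=62 > 13
  After event 6: stock=43 > 13
  After event 7: stock=21 > 13
  After event 8: stock=27 > 13
Alert events: []. Count = 0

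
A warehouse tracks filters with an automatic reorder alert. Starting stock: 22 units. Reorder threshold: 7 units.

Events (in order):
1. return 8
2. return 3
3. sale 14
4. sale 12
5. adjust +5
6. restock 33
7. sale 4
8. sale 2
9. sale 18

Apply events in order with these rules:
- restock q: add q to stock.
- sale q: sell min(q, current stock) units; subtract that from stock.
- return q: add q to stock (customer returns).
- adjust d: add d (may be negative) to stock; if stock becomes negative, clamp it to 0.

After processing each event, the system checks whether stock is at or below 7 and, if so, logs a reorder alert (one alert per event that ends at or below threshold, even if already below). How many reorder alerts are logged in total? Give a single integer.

Processing events:
Start: stock = 22
  Event 1 (return 8): 22 + 8 = 30
  Event 2 (return 3): 30 + 3 = 33
  Event 3 (sale 14): sell min(14,33)=14. stock: 33 - 14 = 19. total_sold = 14
  Event 4 (sale 12): sell min(12,19)=12. stock: 19 - 12 = 7. total_sold = 26
  Event 5 (adjust +5): 7 + 5 = 12
  Event 6 (restock 33): 12 + 33 = 45
  Event 7 (sale 4): sell min(4,45)=4. stock: 45 - 4 = 41. total_sold = 30
  Event 8 (sale 2): sell min(2,41)=2. stock: 41 - 2 = 39. total_sold = 32
  Event 9 (sale 18): sell min(18,39)=18. stock: 39 - 18 = 21. total_sold = 50
Final: stock = 21, total_sold = 50

Checking against threshold 7:
  After event 1: stock=30 > 7
  After event 2: stock=33 > 7
  After event 3: stock=19 > 7
  After event 4: stock=7 <= 7 -> ALERT
  After event 5: stock=12 > 7
  After event 6: stock=45 > 7
  After event 7: stock=41 > 7
  After event 8: stock=39 > 7
  After event 9: stock=21 > 7
Alert events: [4]. Count = 1

Answer: 1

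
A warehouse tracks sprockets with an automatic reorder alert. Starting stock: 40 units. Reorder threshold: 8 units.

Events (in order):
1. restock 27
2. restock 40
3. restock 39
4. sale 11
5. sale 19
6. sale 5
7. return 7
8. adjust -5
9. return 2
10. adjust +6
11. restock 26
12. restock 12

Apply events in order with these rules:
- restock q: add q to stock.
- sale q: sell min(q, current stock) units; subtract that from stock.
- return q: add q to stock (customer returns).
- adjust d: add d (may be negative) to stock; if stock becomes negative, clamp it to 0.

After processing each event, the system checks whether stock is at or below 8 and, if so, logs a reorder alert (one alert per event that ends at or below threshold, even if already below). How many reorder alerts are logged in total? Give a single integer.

Processing events:
Start: stock = 40
  Event 1 (restock 27): 40 + 27 = 67
  Event 2 (restock 40): 67 + 40 = 107
  Event 3 (restock 39): 107 + 39 = 146
  Event 4 (sale 11): sell min(11,146)=11. stock: 146 - 11 = 135. total_sold = 11
  Event 5 (sale 19): sell min(19,135)=19. stock: 135 - 19 = 116. total_sold = 30
  Event 6 (sale 5): sell min(5,116)=5. stock: 116 - 5 = 111. total_sold = 35
  Event 7 (return 7): 111 + 7 = 118
  Event 8 (adjust -5): 118 + -5 = 113
  Event 9 (return 2): 113 + 2 = 115
  Event 10 (adjust +6): 115 + 6 = 121
  Event 11 (restock 26): 121 + 26 = 147
  Event 12 (restock 12): 147 + 12 = 159
Final: stock = 159, total_sold = 35

Checking against threshold 8:
  After event 1: stock=67 > 8
  After event 2: stock=107 > 8
  After event 3: stock=146 > 8
  After event 4: stock=135 > 8
  After event 5: stock=116 > 8
  After event 6: stock=111 > 8
  After event 7: stock=118 > 8
  After event 8: stock=113 > 8
  After event 9: stock=115 > 8
  After event 10: stock=121 > 8
  After event 11: stock=147 > 8
  After event 12: stock=159 > 8
Alert events: []. Count = 0

Answer: 0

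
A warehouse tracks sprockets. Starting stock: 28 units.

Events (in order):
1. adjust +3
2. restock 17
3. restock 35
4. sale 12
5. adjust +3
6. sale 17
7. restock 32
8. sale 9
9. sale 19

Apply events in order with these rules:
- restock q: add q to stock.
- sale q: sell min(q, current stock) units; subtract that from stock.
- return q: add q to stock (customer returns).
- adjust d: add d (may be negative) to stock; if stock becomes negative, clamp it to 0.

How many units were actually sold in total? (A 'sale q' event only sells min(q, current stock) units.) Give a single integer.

Answer: 57

Derivation:
Processing events:
Start: stock = 28
  Event 1 (adjust +3): 28 + 3 = 31
  Event 2 (restock 17): 31 + 17 = 48
  Event 3 (restock 35): 48 + 35 = 83
  Event 4 (sale 12): sell min(12,83)=12. stock: 83 - 12 = 71. total_sold = 12
  Event 5 (adjust +3): 71 + 3 = 74
  Event 6 (sale 17): sell min(17,74)=17. stock: 74 - 17 = 57. total_sold = 29
  Event 7 (restock 32): 57 + 32 = 89
  Event 8 (sale 9): sell min(9,89)=9. stock: 89 - 9 = 80. total_sold = 38
  Event 9 (sale 19): sell min(19,80)=19. stock: 80 - 19 = 61. total_sold = 57
Final: stock = 61, total_sold = 57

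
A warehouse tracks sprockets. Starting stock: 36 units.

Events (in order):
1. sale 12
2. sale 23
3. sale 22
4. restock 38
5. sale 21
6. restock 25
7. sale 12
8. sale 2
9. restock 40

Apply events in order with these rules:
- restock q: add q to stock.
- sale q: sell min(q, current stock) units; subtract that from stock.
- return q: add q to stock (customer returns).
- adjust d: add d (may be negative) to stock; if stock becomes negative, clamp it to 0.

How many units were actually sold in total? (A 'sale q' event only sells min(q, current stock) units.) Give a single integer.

Processing events:
Start: stock = 36
  Event 1 (sale 12): sell min(12,36)=12. stock: 36 - 12 = 24. total_sold = 12
  Event 2 (sale 23): sell min(23,24)=23. stock: 24 - 23 = 1. total_sold = 35
  Event 3 (sale 22): sell min(22,1)=1. stock: 1 - 1 = 0. total_sold = 36
  Event 4 (restock 38): 0 + 38 = 38
  Event 5 (sale 21): sell min(21,38)=21. stock: 38 - 21 = 17. total_sold = 57
  Event 6 (restock 25): 17 + 25 = 42
  Event 7 (sale 12): sell min(12,42)=12. stock: 42 - 12 = 30. total_sold = 69
  Event 8 (sale 2): sell min(2,30)=2. stock: 30 - 2 = 28. total_sold = 71
  Event 9 (restock 40): 28 + 40 = 68
Final: stock = 68, total_sold = 71

Answer: 71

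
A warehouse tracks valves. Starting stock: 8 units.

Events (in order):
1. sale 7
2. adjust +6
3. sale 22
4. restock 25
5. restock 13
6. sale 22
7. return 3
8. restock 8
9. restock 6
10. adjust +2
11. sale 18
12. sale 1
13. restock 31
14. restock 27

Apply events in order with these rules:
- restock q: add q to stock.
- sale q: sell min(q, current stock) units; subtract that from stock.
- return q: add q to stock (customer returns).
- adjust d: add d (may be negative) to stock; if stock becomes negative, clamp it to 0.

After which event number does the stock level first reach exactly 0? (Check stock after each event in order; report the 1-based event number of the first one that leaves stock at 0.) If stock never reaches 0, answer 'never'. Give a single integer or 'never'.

Processing events:
Start: stock = 8
  Event 1 (sale 7): sell min(7,8)=7. stock: 8 - 7 = 1. total_sold = 7
  Event 2 (adjust +6): 1 + 6 = 7
  Event 3 (sale 22): sell min(22,7)=7. stock: 7 - 7 = 0. total_sold = 14
  Event 4 (restock 25): 0 + 25 = 25
  Event 5 (restock 13): 25 + 13 = 38
  Event 6 (sale 22): sell min(22,38)=22. stock: 38 - 22 = 16. total_sold = 36
  Event 7 (return 3): 16 + 3 = 19
  Event 8 (restock 8): 19 + 8 = 27
  Event 9 (restock 6): 27 + 6 = 33
  Event 10 (adjust +2): 33 + 2 = 35
  Event 11 (sale 18): sell min(18,35)=18. stock: 35 - 18 = 17. total_sold = 54
  Event 12 (sale 1): sell min(1,17)=1. stock: 17 - 1 = 16. total_sold = 55
  Event 13 (restock 31): 16 + 31 = 47
  Event 14 (restock 27): 47 + 27 = 74
Final: stock = 74, total_sold = 55

First zero at event 3.

Answer: 3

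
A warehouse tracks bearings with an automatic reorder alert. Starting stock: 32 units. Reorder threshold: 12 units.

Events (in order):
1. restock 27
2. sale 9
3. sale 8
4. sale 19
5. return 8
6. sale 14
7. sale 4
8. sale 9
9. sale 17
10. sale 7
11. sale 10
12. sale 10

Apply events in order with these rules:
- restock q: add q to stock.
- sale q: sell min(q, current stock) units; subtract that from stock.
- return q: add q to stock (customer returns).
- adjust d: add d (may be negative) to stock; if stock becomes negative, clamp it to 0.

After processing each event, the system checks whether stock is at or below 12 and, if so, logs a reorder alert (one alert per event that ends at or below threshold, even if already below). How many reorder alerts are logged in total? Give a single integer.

Processing events:
Start: stock = 32
  Event 1 (restock 27): 32 + 27 = 59
  Event 2 (sale 9): sell min(9,59)=9. stock: 59 - 9 = 50. total_sold = 9
  Event 3 (sale 8): sell min(8,50)=8. stock: 50 - 8 = 42. total_sold = 17
  Event 4 (sale 19): sell min(19,42)=19. stock: 42 - 19 = 23. total_sold = 36
  Event 5 (return 8): 23 + 8 = 31
  Event 6 (sale 14): sell min(14,31)=14. stock: 31 - 14 = 17. total_sold = 50
  Event 7 (sale 4): sell min(4,17)=4. stock: 17 - 4 = 13. total_sold = 54
  Event 8 (sale 9): sell min(9,13)=9. stock: 13 - 9 = 4. total_sold = 63
  Event 9 (sale 17): sell min(17,4)=4. stock: 4 - 4 = 0. total_sold = 67
  Event 10 (sale 7): sell min(7,0)=0. stock: 0 - 0 = 0. total_sold = 67
  Event 11 (sale 10): sell min(10,0)=0. stock: 0 - 0 = 0. total_sold = 67
  Event 12 (sale 10): sell min(10,0)=0. stock: 0 - 0 = 0. total_sold = 67
Final: stock = 0, total_sold = 67

Checking against threshold 12:
  After event 1: stock=59 > 12
  After event 2: stock=50 > 12
  After event 3: stock=42 > 12
  After event 4: stock=23 > 12
  After event 5: stock=31 > 12
  After event 6: stock=17 > 12
  After event 7: stock=13 > 12
  After event 8: stock=4 <= 12 -> ALERT
  After event 9: stock=0 <= 12 -> ALERT
  After event 10: stock=0 <= 12 -> ALERT
  After event 11: stock=0 <= 12 -> ALERT
  After event 12: stock=0 <= 12 -> ALERT
Alert events: [8, 9, 10, 11, 12]. Count = 5

Answer: 5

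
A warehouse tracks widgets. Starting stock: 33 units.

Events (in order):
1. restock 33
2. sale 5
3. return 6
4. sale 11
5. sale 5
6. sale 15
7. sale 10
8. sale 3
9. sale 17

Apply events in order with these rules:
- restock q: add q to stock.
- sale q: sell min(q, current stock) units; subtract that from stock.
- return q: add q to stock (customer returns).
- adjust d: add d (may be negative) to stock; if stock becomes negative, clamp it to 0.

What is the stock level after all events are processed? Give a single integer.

Processing events:
Start: stock = 33
  Event 1 (restock 33): 33 + 33 = 66
  Event 2 (sale 5): sell min(5,66)=5. stock: 66 - 5 = 61. total_sold = 5
  Event 3 (return 6): 61 + 6 = 67
  Event 4 (sale 11): sell min(11,67)=11. stock: 67 - 11 = 56. total_sold = 16
  Event 5 (sale 5): sell min(5,56)=5. stock: 56 - 5 = 51. total_sold = 21
  Event 6 (sale 15): sell min(15,51)=15. stock: 51 - 15 = 36. total_sold = 36
  Event 7 (sale 10): sell min(10,36)=10. stock: 36 - 10 = 26. total_sold = 46
  Event 8 (sale 3): sell min(3,26)=3. stock: 26 - 3 = 23. total_sold = 49
  Event 9 (sale 17): sell min(17,23)=17. stock: 23 - 17 = 6. total_sold = 66
Final: stock = 6, total_sold = 66

Answer: 6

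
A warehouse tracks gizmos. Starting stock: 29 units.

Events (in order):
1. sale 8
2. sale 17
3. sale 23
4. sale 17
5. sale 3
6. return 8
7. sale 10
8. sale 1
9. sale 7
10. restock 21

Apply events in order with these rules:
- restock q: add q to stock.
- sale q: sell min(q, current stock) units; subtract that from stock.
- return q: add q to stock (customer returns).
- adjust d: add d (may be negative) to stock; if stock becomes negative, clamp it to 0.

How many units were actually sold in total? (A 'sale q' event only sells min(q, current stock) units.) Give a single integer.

Processing events:
Start: stock = 29
  Event 1 (sale 8): sell min(8,29)=8. stock: 29 - 8 = 21. total_sold = 8
  Event 2 (sale 17): sell min(17,21)=17. stock: 21 - 17 = 4. total_sold = 25
  Event 3 (sale 23): sell min(23,4)=4. stock: 4 - 4 = 0. total_sold = 29
  Event 4 (sale 17): sell min(17,0)=0. stock: 0 - 0 = 0. total_sold = 29
  Event 5 (sale 3): sell min(3,0)=0. stock: 0 - 0 = 0. total_sold = 29
  Event 6 (return 8): 0 + 8 = 8
  Event 7 (sale 10): sell min(10,8)=8. stock: 8 - 8 = 0. total_sold = 37
  Event 8 (sale 1): sell min(1,0)=0. stock: 0 - 0 = 0. total_sold = 37
  Event 9 (sale 7): sell min(7,0)=0. stock: 0 - 0 = 0. total_sold = 37
  Event 10 (restock 21): 0 + 21 = 21
Final: stock = 21, total_sold = 37

Answer: 37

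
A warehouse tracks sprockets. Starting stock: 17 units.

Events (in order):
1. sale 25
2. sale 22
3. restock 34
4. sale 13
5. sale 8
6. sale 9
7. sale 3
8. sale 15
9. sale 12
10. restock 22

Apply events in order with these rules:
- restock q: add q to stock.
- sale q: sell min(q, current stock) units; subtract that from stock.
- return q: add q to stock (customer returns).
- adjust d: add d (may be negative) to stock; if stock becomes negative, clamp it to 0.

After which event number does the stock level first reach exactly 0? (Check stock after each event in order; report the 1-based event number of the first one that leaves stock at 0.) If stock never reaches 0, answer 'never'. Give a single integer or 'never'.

Processing events:
Start: stock = 17
  Event 1 (sale 25): sell min(25,17)=17. stock: 17 - 17 = 0. total_sold = 17
  Event 2 (sale 22): sell min(22,0)=0. stock: 0 - 0 = 0. total_sold = 17
  Event 3 (restock 34): 0 + 34 = 34
  Event 4 (sale 13): sell min(13,34)=13. stock: 34 - 13 = 21. total_sold = 30
  Event 5 (sale 8): sell min(8,21)=8. stock: 21 - 8 = 13. total_sold = 38
  Event 6 (sale 9): sell min(9,13)=9. stock: 13 - 9 = 4. total_sold = 47
  Event 7 (sale 3): sell min(3,4)=3. stock: 4 - 3 = 1. total_sold = 50
  Event 8 (sale 15): sell min(15,1)=1. stock: 1 - 1 = 0. total_sold = 51
  Event 9 (sale 12): sell min(12,0)=0. stock: 0 - 0 = 0. total_sold = 51
  Event 10 (restock 22): 0 + 22 = 22
Final: stock = 22, total_sold = 51

First zero at event 1.

Answer: 1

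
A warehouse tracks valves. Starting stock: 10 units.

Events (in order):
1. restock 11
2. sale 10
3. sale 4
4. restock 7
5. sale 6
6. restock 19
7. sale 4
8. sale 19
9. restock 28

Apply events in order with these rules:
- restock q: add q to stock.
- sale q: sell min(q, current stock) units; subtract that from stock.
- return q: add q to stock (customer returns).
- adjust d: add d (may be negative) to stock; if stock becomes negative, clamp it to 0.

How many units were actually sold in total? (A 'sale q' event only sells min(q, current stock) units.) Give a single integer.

Answer: 43

Derivation:
Processing events:
Start: stock = 10
  Event 1 (restock 11): 10 + 11 = 21
  Event 2 (sale 10): sell min(10,21)=10. stock: 21 - 10 = 11. total_sold = 10
  Event 3 (sale 4): sell min(4,11)=4. stock: 11 - 4 = 7. total_sold = 14
  Event 4 (restock 7): 7 + 7 = 14
  Event 5 (sale 6): sell min(6,14)=6. stock: 14 - 6 = 8. total_sold = 20
  Event 6 (restock 19): 8 + 19 = 27
  Event 7 (sale 4): sell min(4,27)=4. stock: 27 - 4 = 23. total_sold = 24
  Event 8 (sale 19): sell min(19,23)=19. stock: 23 - 19 = 4. total_sold = 43
  Event 9 (restock 28): 4 + 28 = 32
Final: stock = 32, total_sold = 43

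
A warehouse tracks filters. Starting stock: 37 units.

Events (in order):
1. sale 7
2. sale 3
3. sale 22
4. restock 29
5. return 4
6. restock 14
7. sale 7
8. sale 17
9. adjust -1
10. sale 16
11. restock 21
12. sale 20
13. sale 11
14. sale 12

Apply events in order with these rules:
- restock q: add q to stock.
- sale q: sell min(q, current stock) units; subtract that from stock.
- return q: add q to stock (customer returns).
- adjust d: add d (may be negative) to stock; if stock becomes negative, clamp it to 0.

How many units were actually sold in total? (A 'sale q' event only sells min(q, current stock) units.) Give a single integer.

Answer: 104

Derivation:
Processing events:
Start: stock = 37
  Event 1 (sale 7): sell min(7,37)=7. stock: 37 - 7 = 30. total_sold = 7
  Event 2 (sale 3): sell min(3,30)=3. stock: 30 - 3 = 27. total_sold = 10
  Event 3 (sale 22): sell min(22,27)=22. stock: 27 - 22 = 5. total_sold = 32
  Event 4 (restock 29): 5 + 29 = 34
  Event 5 (return 4): 34 + 4 = 38
  Event 6 (restock 14): 38 + 14 = 52
  Event 7 (sale 7): sell min(7,52)=7. stock: 52 - 7 = 45. total_sold = 39
  Event 8 (sale 17): sell min(17,45)=17. stock: 45 - 17 = 28. total_sold = 56
  Event 9 (adjust -1): 28 + -1 = 27
  Event 10 (sale 16): sell min(16,27)=16. stock: 27 - 16 = 11. total_sold = 72
  Event 11 (restock 21): 11 + 21 = 32
  Event 12 (sale 20): sell min(20,32)=20. stock: 32 - 20 = 12. total_sold = 92
  Event 13 (sale 11): sell min(11,12)=11. stock: 12 - 11 = 1. total_sold = 103
  Event 14 (sale 12): sell min(12,1)=1. stock: 1 - 1 = 0. total_sold = 104
Final: stock = 0, total_sold = 104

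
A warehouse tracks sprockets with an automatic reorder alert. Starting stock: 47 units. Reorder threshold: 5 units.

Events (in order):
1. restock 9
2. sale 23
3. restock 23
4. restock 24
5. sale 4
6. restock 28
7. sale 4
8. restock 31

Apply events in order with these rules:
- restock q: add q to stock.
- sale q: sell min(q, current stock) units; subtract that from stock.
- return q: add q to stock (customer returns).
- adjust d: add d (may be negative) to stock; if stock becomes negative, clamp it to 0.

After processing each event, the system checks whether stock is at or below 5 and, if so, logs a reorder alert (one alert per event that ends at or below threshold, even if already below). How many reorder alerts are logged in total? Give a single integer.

Processing events:
Start: stock = 47
  Event 1 (restock 9): 47 + 9 = 56
  Event 2 (sale 23): sell min(23,56)=23. stock: 56 - 23 = 33. total_sold = 23
  Event 3 (restock 23): 33 + 23 = 56
  Event 4 (restock 24): 56 + 24 = 80
  Event 5 (sale 4): sell min(4,80)=4. stock: 80 - 4 = 76. total_sold = 27
  Event 6 (restock 28): 76 + 28 = 104
  Event 7 (sale 4): sell min(4,104)=4. stock: 104 - 4 = 100. total_sold = 31
  Event 8 (restock 31): 100 + 31 = 131
Final: stock = 131, total_sold = 31

Checking against threshold 5:
  After event 1: stock=56 > 5
  After event 2: stock=33 > 5
  After event 3: stock=56 > 5
  After event 4: stock=80 > 5
  After event 5: stock=76 > 5
  After event 6: stock=104 > 5
  After event 7: stock=100 > 5
  After event 8: stock=131 > 5
Alert events: []. Count = 0

Answer: 0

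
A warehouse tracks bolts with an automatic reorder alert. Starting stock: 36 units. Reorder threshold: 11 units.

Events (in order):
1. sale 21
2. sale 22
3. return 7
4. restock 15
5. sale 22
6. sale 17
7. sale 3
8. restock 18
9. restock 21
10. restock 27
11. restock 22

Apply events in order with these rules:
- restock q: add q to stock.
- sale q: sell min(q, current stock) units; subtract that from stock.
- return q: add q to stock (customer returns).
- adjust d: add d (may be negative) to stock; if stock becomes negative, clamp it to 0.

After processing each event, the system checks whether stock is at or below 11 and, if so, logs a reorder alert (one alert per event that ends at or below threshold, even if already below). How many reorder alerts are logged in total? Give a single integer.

Processing events:
Start: stock = 36
  Event 1 (sale 21): sell min(21,36)=21. stock: 36 - 21 = 15. total_sold = 21
  Event 2 (sale 22): sell min(22,15)=15. stock: 15 - 15 = 0. total_sold = 36
  Event 3 (return 7): 0 + 7 = 7
  Event 4 (restock 15): 7 + 15 = 22
  Event 5 (sale 22): sell min(22,22)=22. stock: 22 - 22 = 0. total_sold = 58
  Event 6 (sale 17): sell min(17,0)=0. stock: 0 - 0 = 0. total_sold = 58
  Event 7 (sale 3): sell min(3,0)=0. stock: 0 - 0 = 0. total_sold = 58
  Event 8 (restock 18): 0 + 18 = 18
  Event 9 (restock 21): 18 + 21 = 39
  Event 10 (restock 27): 39 + 27 = 66
  Event 11 (restock 22): 66 + 22 = 88
Final: stock = 88, total_sold = 58

Checking against threshold 11:
  After event 1: stock=15 > 11
  After event 2: stock=0 <= 11 -> ALERT
  After event 3: stock=7 <= 11 -> ALERT
  After event 4: stock=22 > 11
  After event 5: stock=0 <= 11 -> ALERT
  After event 6: stock=0 <= 11 -> ALERT
  After event 7: stock=0 <= 11 -> ALERT
  After event 8: stock=18 > 11
  After event 9: stock=39 > 11
  After event 10: stock=66 > 11
  After event 11: stock=88 > 11
Alert events: [2, 3, 5, 6, 7]. Count = 5

Answer: 5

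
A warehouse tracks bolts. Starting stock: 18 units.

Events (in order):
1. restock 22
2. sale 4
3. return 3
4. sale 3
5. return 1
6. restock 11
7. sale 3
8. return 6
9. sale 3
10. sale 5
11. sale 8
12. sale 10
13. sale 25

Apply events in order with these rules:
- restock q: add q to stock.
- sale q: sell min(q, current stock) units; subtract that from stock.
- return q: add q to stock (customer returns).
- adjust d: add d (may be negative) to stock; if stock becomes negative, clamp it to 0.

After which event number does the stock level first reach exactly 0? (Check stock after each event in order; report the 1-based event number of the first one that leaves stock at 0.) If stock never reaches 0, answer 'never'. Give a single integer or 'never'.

Processing events:
Start: stock = 18
  Event 1 (restock 22): 18 + 22 = 40
  Event 2 (sale 4): sell min(4,40)=4. stock: 40 - 4 = 36. total_sold = 4
  Event 3 (return 3): 36 + 3 = 39
  Event 4 (sale 3): sell min(3,39)=3. stock: 39 - 3 = 36. total_sold = 7
  Event 5 (return 1): 36 + 1 = 37
  Event 6 (restock 11): 37 + 11 = 48
  Event 7 (sale 3): sell min(3,48)=3. stock: 48 - 3 = 45. total_sold = 10
  Event 8 (return 6): 45 + 6 = 51
  Event 9 (sale 3): sell min(3,51)=3. stock: 51 - 3 = 48. total_sold = 13
  Event 10 (sale 5): sell min(5,48)=5. stock: 48 - 5 = 43. total_sold = 18
  Event 11 (sale 8): sell min(8,43)=8. stock: 43 - 8 = 35. total_sold = 26
  Event 12 (sale 10): sell min(10,35)=10. stock: 35 - 10 = 25. total_sold = 36
  Event 13 (sale 25): sell min(25,25)=25. stock: 25 - 25 = 0. total_sold = 61
Final: stock = 0, total_sold = 61

First zero at event 13.

Answer: 13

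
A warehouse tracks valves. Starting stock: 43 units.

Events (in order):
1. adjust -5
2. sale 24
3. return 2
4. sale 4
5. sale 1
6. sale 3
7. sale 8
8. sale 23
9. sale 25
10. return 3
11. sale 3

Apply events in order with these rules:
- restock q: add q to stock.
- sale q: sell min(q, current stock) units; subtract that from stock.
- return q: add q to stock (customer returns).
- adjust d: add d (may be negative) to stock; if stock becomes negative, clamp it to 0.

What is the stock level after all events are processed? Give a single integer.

Answer: 0

Derivation:
Processing events:
Start: stock = 43
  Event 1 (adjust -5): 43 + -5 = 38
  Event 2 (sale 24): sell min(24,38)=24. stock: 38 - 24 = 14. total_sold = 24
  Event 3 (return 2): 14 + 2 = 16
  Event 4 (sale 4): sell min(4,16)=4. stock: 16 - 4 = 12. total_sold = 28
  Event 5 (sale 1): sell min(1,12)=1. stock: 12 - 1 = 11. total_sold = 29
  Event 6 (sale 3): sell min(3,11)=3. stock: 11 - 3 = 8. total_sold = 32
  Event 7 (sale 8): sell min(8,8)=8. stock: 8 - 8 = 0. total_sold = 40
  Event 8 (sale 23): sell min(23,0)=0. stock: 0 - 0 = 0. total_sold = 40
  Event 9 (sale 25): sell min(25,0)=0. stock: 0 - 0 = 0. total_sold = 40
  Event 10 (return 3): 0 + 3 = 3
  Event 11 (sale 3): sell min(3,3)=3. stock: 3 - 3 = 0. total_sold = 43
Final: stock = 0, total_sold = 43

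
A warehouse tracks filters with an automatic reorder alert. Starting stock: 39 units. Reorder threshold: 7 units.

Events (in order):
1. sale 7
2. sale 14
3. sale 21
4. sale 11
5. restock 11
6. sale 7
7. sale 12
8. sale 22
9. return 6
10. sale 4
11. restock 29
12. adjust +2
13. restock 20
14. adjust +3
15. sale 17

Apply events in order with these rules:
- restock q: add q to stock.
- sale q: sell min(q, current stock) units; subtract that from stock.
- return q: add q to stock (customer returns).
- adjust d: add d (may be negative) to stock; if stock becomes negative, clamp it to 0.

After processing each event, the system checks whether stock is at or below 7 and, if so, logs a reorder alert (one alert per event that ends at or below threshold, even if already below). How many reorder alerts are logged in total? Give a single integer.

Answer: 7

Derivation:
Processing events:
Start: stock = 39
  Event 1 (sale 7): sell min(7,39)=7. stock: 39 - 7 = 32. total_sold = 7
  Event 2 (sale 14): sell min(14,32)=14. stock: 32 - 14 = 18. total_sold = 21
  Event 3 (sale 21): sell min(21,18)=18. stock: 18 - 18 = 0. total_sold = 39
  Event 4 (sale 11): sell min(11,0)=0. stock: 0 - 0 = 0. total_sold = 39
  Event 5 (restock 11): 0 + 11 = 11
  Event 6 (sale 7): sell min(7,11)=7. stock: 11 - 7 = 4. total_sold = 46
  Event 7 (sale 12): sell min(12,4)=4. stock: 4 - 4 = 0. total_sold = 50
  Event 8 (sale 22): sell min(22,0)=0. stock: 0 - 0 = 0. total_sold = 50
  Event 9 (return 6): 0 + 6 = 6
  Event 10 (sale 4): sell min(4,6)=4. stock: 6 - 4 = 2. total_sold = 54
  Event 11 (restock 29): 2 + 29 = 31
  Event 12 (adjust +2): 31 + 2 = 33
  Event 13 (restock 20): 33 + 20 = 53
  Event 14 (adjust +3): 53 + 3 = 56
  Event 15 (sale 17): sell min(17,56)=17. stock: 56 - 17 = 39. total_sold = 71
Final: stock = 39, total_sold = 71

Checking against threshold 7:
  After event 1: stock=32 > 7
  After event 2: stock=18 > 7
  After event 3: stock=0 <= 7 -> ALERT
  After event 4: stock=0 <= 7 -> ALERT
  After event 5: stock=11 > 7
  After event 6: stock=4 <= 7 -> ALERT
  After event 7: stock=0 <= 7 -> ALERT
  After event 8: stock=0 <= 7 -> ALERT
  After event 9: stock=6 <= 7 -> ALERT
  After event 10: stock=2 <= 7 -> ALERT
  After event 11: stock=31 > 7
  After event 12: stock=33 > 7
  After event 13: stock=53 > 7
  After event 14: stock=56 > 7
  After event 15: stock=39 > 7
Alert events: [3, 4, 6, 7, 8, 9, 10]. Count = 7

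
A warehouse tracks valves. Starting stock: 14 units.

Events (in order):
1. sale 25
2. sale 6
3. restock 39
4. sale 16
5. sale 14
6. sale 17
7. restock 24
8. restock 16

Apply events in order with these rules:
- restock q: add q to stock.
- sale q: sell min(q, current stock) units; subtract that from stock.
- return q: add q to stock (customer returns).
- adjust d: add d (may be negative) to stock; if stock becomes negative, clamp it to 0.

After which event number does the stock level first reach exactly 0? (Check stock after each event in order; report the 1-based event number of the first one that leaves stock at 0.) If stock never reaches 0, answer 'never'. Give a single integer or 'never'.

Answer: 1

Derivation:
Processing events:
Start: stock = 14
  Event 1 (sale 25): sell min(25,14)=14. stock: 14 - 14 = 0. total_sold = 14
  Event 2 (sale 6): sell min(6,0)=0. stock: 0 - 0 = 0. total_sold = 14
  Event 3 (restock 39): 0 + 39 = 39
  Event 4 (sale 16): sell min(16,39)=16. stock: 39 - 16 = 23. total_sold = 30
  Event 5 (sale 14): sell min(14,23)=14. stock: 23 - 14 = 9. total_sold = 44
  Event 6 (sale 17): sell min(17,9)=9. stock: 9 - 9 = 0. total_sold = 53
  Event 7 (restock 24): 0 + 24 = 24
  Event 8 (restock 16): 24 + 16 = 40
Final: stock = 40, total_sold = 53

First zero at event 1.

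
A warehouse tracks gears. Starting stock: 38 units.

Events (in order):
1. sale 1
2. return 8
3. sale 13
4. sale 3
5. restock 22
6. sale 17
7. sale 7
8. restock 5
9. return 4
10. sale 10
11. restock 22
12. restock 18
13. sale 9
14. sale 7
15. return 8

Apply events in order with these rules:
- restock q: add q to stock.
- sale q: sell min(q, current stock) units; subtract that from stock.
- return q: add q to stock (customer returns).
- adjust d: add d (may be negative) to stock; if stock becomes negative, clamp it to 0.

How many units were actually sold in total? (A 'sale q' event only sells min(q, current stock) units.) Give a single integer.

Processing events:
Start: stock = 38
  Event 1 (sale 1): sell min(1,38)=1. stock: 38 - 1 = 37. total_sold = 1
  Event 2 (return 8): 37 + 8 = 45
  Event 3 (sale 13): sell min(13,45)=13. stock: 45 - 13 = 32. total_sold = 14
  Event 4 (sale 3): sell min(3,32)=3. stock: 32 - 3 = 29. total_sold = 17
  Event 5 (restock 22): 29 + 22 = 51
  Event 6 (sale 17): sell min(17,51)=17. stock: 51 - 17 = 34. total_sold = 34
  Event 7 (sale 7): sell min(7,34)=7. stock: 34 - 7 = 27. total_sold = 41
  Event 8 (restock 5): 27 + 5 = 32
  Event 9 (return 4): 32 + 4 = 36
  Event 10 (sale 10): sell min(10,36)=10. stock: 36 - 10 = 26. total_sold = 51
  Event 11 (restock 22): 26 + 22 = 48
  Event 12 (restock 18): 48 + 18 = 66
  Event 13 (sale 9): sell min(9,66)=9. stock: 66 - 9 = 57. total_sold = 60
  Event 14 (sale 7): sell min(7,57)=7. stock: 57 - 7 = 50. total_sold = 67
  Event 15 (return 8): 50 + 8 = 58
Final: stock = 58, total_sold = 67

Answer: 67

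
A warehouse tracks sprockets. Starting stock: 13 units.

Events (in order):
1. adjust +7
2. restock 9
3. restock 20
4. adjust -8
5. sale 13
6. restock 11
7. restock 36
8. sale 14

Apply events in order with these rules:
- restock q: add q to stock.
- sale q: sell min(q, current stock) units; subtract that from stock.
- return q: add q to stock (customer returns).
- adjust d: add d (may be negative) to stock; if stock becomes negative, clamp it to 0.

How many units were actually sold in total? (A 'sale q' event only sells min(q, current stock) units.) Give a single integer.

Processing events:
Start: stock = 13
  Event 1 (adjust +7): 13 + 7 = 20
  Event 2 (restock 9): 20 + 9 = 29
  Event 3 (restock 20): 29 + 20 = 49
  Event 4 (adjust -8): 49 + -8 = 41
  Event 5 (sale 13): sell min(13,41)=13. stock: 41 - 13 = 28. total_sold = 13
  Event 6 (restock 11): 28 + 11 = 39
  Event 7 (restock 36): 39 + 36 = 75
  Event 8 (sale 14): sell min(14,75)=14. stock: 75 - 14 = 61. total_sold = 27
Final: stock = 61, total_sold = 27

Answer: 27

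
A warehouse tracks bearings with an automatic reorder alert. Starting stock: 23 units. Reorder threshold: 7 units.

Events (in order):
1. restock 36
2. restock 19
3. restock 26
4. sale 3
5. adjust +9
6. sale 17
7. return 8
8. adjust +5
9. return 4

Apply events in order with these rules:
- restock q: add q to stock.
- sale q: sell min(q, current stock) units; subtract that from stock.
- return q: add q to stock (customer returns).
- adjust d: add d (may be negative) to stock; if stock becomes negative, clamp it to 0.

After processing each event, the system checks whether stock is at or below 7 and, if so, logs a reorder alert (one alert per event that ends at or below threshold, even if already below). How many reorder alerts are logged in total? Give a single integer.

Processing events:
Start: stock = 23
  Event 1 (restock 36): 23 + 36 = 59
  Event 2 (restock 19): 59 + 19 = 78
  Event 3 (restock 26): 78 + 26 = 104
  Event 4 (sale 3): sell min(3,104)=3. stock: 104 - 3 = 101. total_sold = 3
  Event 5 (adjust +9): 101 + 9 = 110
  Event 6 (sale 17): sell min(17,110)=17. stock: 110 - 17 = 93. total_sold = 20
  Event 7 (return 8): 93 + 8 = 101
  Event 8 (adjust +5): 101 + 5 = 106
  Event 9 (return 4): 106 + 4 = 110
Final: stock = 110, total_sold = 20

Checking against threshold 7:
  After event 1: stock=59 > 7
  After event 2: stock=78 > 7
  After event 3: stock=104 > 7
  After event 4: stock=101 > 7
  After event 5: stock=110 > 7
  After event 6: stock=93 > 7
  After event 7: stock=101 > 7
  After event 8: stock=106 > 7
  After event 9: stock=110 > 7
Alert events: []. Count = 0

Answer: 0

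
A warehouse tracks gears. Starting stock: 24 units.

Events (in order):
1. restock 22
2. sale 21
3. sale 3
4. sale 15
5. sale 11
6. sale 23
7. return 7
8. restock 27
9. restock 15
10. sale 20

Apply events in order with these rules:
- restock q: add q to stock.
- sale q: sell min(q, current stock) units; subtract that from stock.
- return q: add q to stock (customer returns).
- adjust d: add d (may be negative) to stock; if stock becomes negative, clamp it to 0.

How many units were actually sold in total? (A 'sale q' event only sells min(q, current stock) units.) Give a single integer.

Answer: 66

Derivation:
Processing events:
Start: stock = 24
  Event 1 (restock 22): 24 + 22 = 46
  Event 2 (sale 21): sell min(21,46)=21. stock: 46 - 21 = 25. total_sold = 21
  Event 3 (sale 3): sell min(3,25)=3. stock: 25 - 3 = 22. total_sold = 24
  Event 4 (sale 15): sell min(15,22)=15. stock: 22 - 15 = 7. total_sold = 39
  Event 5 (sale 11): sell min(11,7)=7. stock: 7 - 7 = 0. total_sold = 46
  Event 6 (sale 23): sell min(23,0)=0. stock: 0 - 0 = 0. total_sold = 46
  Event 7 (return 7): 0 + 7 = 7
  Event 8 (restock 27): 7 + 27 = 34
  Event 9 (restock 15): 34 + 15 = 49
  Event 10 (sale 20): sell min(20,49)=20. stock: 49 - 20 = 29. total_sold = 66
Final: stock = 29, total_sold = 66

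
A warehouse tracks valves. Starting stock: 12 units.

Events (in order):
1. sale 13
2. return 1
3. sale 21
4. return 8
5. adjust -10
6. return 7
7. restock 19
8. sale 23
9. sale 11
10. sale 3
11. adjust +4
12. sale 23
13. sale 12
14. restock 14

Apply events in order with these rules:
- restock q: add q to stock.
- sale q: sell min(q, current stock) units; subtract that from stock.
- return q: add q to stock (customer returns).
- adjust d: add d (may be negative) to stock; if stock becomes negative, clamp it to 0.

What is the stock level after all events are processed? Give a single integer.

Answer: 14

Derivation:
Processing events:
Start: stock = 12
  Event 1 (sale 13): sell min(13,12)=12. stock: 12 - 12 = 0. total_sold = 12
  Event 2 (return 1): 0 + 1 = 1
  Event 3 (sale 21): sell min(21,1)=1. stock: 1 - 1 = 0. total_sold = 13
  Event 4 (return 8): 0 + 8 = 8
  Event 5 (adjust -10): 8 + -10 = 0 (clamped to 0)
  Event 6 (return 7): 0 + 7 = 7
  Event 7 (restock 19): 7 + 19 = 26
  Event 8 (sale 23): sell min(23,26)=23. stock: 26 - 23 = 3. total_sold = 36
  Event 9 (sale 11): sell min(11,3)=3. stock: 3 - 3 = 0. total_sold = 39
  Event 10 (sale 3): sell min(3,0)=0. stock: 0 - 0 = 0. total_sold = 39
  Event 11 (adjust +4): 0 + 4 = 4
  Event 12 (sale 23): sell min(23,4)=4. stock: 4 - 4 = 0. total_sold = 43
  Event 13 (sale 12): sell min(12,0)=0. stock: 0 - 0 = 0. total_sold = 43
  Event 14 (restock 14): 0 + 14 = 14
Final: stock = 14, total_sold = 43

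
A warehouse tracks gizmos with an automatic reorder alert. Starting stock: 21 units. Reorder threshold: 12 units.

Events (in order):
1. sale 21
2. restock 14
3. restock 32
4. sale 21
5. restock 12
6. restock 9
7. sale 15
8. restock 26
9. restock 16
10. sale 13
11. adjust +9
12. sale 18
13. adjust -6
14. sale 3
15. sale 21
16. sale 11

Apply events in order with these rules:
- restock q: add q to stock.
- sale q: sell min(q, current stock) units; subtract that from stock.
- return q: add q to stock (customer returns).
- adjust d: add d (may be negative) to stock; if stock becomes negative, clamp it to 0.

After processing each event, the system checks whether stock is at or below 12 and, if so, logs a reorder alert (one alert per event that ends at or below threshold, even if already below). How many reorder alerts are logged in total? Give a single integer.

Processing events:
Start: stock = 21
  Event 1 (sale 21): sell min(21,21)=21. stock: 21 - 21 = 0. total_sold = 21
  Event 2 (restock 14): 0 + 14 = 14
  Event 3 (restock 32): 14 + 32 = 46
  Event 4 (sale 21): sell min(21,46)=21. stock: 46 - 21 = 25. total_sold = 42
  Event 5 (restock 12): 25 + 12 = 37
  Event 6 (restock 9): 37 + 9 = 46
  Event 7 (sale 15): sell min(15,46)=15. stock: 46 - 15 = 31. total_sold = 57
  Event 8 (restock 26): 31 + 26 = 57
  Event 9 (restock 16): 57 + 16 = 73
  Event 10 (sale 13): sell min(13,73)=13. stock: 73 - 13 = 60. total_sold = 70
  Event 11 (adjust +9): 60 + 9 = 69
  Event 12 (sale 18): sell min(18,69)=18. stock: 69 - 18 = 51. total_sold = 88
  Event 13 (adjust -6): 51 + -6 = 45
  Event 14 (sale 3): sell min(3,45)=3. stock: 45 - 3 = 42. total_sold = 91
  Event 15 (sale 21): sell min(21,42)=21. stock: 42 - 21 = 21. total_sold = 112
  Event 16 (sale 11): sell min(11,21)=11. stock: 21 - 11 = 10. total_sold = 123
Final: stock = 10, total_sold = 123

Checking against threshold 12:
  After event 1: stock=0 <= 12 -> ALERT
  After event 2: stock=14 > 12
  After event 3: stock=46 > 12
  After event 4: stock=25 > 12
  After event 5: stock=37 > 12
  After event 6: stock=46 > 12
  After event 7: stock=31 > 12
  After event 8: stock=57 > 12
  After event 9: stock=73 > 12
  After event 10: stock=60 > 12
  After event 11: stock=69 > 12
  After event 12: stock=51 > 12
  After event 13: stock=45 > 12
  After event 14: stock=42 > 12
  After event 15: stock=21 > 12
  After event 16: stock=10 <= 12 -> ALERT
Alert events: [1, 16]. Count = 2

Answer: 2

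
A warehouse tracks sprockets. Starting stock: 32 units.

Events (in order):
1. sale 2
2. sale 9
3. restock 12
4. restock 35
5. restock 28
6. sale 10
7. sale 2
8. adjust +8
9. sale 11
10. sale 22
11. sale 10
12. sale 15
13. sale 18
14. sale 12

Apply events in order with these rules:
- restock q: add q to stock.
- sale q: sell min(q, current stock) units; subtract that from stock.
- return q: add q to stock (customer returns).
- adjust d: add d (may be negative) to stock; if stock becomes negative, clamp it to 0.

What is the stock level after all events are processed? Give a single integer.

Answer: 4

Derivation:
Processing events:
Start: stock = 32
  Event 1 (sale 2): sell min(2,32)=2. stock: 32 - 2 = 30. total_sold = 2
  Event 2 (sale 9): sell min(9,30)=9. stock: 30 - 9 = 21. total_sold = 11
  Event 3 (restock 12): 21 + 12 = 33
  Event 4 (restock 35): 33 + 35 = 68
  Event 5 (restock 28): 68 + 28 = 96
  Event 6 (sale 10): sell min(10,96)=10. stock: 96 - 10 = 86. total_sold = 21
  Event 7 (sale 2): sell min(2,86)=2. stock: 86 - 2 = 84. total_sold = 23
  Event 8 (adjust +8): 84 + 8 = 92
  Event 9 (sale 11): sell min(11,92)=11. stock: 92 - 11 = 81. total_sold = 34
  Event 10 (sale 22): sell min(22,81)=22. stock: 81 - 22 = 59. total_sold = 56
  Event 11 (sale 10): sell min(10,59)=10. stock: 59 - 10 = 49. total_sold = 66
  Event 12 (sale 15): sell min(15,49)=15. stock: 49 - 15 = 34. total_sold = 81
  Event 13 (sale 18): sell min(18,34)=18. stock: 34 - 18 = 16. total_sold = 99
  Event 14 (sale 12): sell min(12,16)=12. stock: 16 - 12 = 4. total_sold = 111
Final: stock = 4, total_sold = 111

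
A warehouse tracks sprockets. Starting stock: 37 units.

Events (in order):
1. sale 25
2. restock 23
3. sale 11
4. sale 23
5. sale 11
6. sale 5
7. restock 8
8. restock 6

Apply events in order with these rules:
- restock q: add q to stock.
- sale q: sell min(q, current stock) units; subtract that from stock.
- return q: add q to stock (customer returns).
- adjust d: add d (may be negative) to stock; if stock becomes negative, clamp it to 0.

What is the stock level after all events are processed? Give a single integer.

Processing events:
Start: stock = 37
  Event 1 (sale 25): sell min(25,37)=25. stock: 37 - 25 = 12. total_sold = 25
  Event 2 (restock 23): 12 + 23 = 35
  Event 3 (sale 11): sell min(11,35)=11. stock: 35 - 11 = 24. total_sold = 36
  Event 4 (sale 23): sell min(23,24)=23. stock: 24 - 23 = 1. total_sold = 59
  Event 5 (sale 11): sell min(11,1)=1. stock: 1 - 1 = 0. total_sold = 60
  Event 6 (sale 5): sell min(5,0)=0. stock: 0 - 0 = 0. total_sold = 60
  Event 7 (restock 8): 0 + 8 = 8
  Event 8 (restock 6): 8 + 6 = 14
Final: stock = 14, total_sold = 60

Answer: 14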